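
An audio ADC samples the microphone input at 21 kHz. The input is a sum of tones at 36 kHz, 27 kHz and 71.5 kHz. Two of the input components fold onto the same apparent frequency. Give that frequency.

6 kHz

fs/2 = 10.5 kHz.
36 kHz mod fs = 15 kHz.
15 kHz > fs/2 = 10.5 kHz, folds to fs − 15 kHz = 6 kHz.
27 kHz mod fs = 6 kHz.
6 kHz ≤ fs/2 = 10.5 kHz, appears at 6 kHz.
71.5 kHz mod fs = 8.5 kHz.
8.5 kHz ≤ fs/2 = 10.5 kHz, appears at 8.5 kHz.
27 kHz and 36 kHz both map to 6 kHz.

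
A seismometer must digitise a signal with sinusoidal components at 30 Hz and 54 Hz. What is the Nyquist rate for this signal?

108 Hz

Highest-frequency component: 54 Hz.
Nyquist rate = 2 × 54 Hz = 108 Hz.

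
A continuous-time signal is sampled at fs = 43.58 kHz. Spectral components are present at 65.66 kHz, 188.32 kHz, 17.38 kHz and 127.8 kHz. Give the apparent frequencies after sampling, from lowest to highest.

2.94 kHz, 14 kHz, 17.38 kHz, 21.5 kHz

fs/2 = 21.79 kHz.
65.66 kHz mod fs = 22.08 kHz.
22.08 kHz > fs/2 = 21.79 kHz, folds to fs − 22.08 kHz = 21.5 kHz.
188.32 kHz mod fs = 14 kHz.
14 kHz ≤ fs/2 = 21.79 kHz, appears at 14 kHz.
17.38 kHz ≤ fs/2 = 21.79 kHz, passes unchanged.
127.8 kHz mod fs = 40.64 kHz.
40.64 kHz > fs/2 = 21.79 kHz, folds to fs − 40.64 kHz = 2.94 kHz.
Distinct values: {2.94 kHz, 14 kHz, 17.38 kHz, 21.5 kHz}.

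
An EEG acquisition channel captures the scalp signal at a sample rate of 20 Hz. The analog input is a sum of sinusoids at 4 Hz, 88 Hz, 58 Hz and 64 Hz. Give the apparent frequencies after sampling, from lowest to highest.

2 Hz, 4 Hz, 8 Hz

fs/2 = 10 Hz.
4 Hz ≤ fs/2 = 10 Hz, passes unchanged.
88 Hz mod fs = 8 Hz.
8 Hz ≤ fs/2 = 10 Hz, appears at 8 Hz.
58 Hz mod fs = 18 Hz.
18 Hz > fs/2 = 10 Hz, folds to fs − 18 Hz = 2 Hz.
64 Hz mod fs = 4 Hz.
4 Hz ≤ fs/2 = 10 Hz, appears at 4 Hz.
Distinct values: {2 Hz, 4 Hz, 8 Hz}.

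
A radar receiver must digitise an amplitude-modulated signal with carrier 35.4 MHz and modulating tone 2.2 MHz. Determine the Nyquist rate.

75.2 MHz

AM sidebands sit at fc ± fm = 33.2 MHz and 37.6 MHz.
Highest-frequency component: 37.6 MHz.
Nyquist rate = 2 × 37.6 MHz = 75.2 MHz.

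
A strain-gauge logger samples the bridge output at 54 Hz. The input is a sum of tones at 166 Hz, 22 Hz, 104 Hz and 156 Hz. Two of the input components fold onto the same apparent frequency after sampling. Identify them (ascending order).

104 Hz, 166 Hz

fs/2 = 27 Hz.
166 Hz mod fs = 4 Hz.
4 Hz ≤ fs/2 = 27 Hz, appears at 4 Hz.
22 Hz ≤ fs/2 = 27 Hz, passes unchanged.
104 Hz mod fs = 50 Hz.
50 Hz > fs/2 = 27 Hz, folds to fs − 50 Hz = 4 Hz.
156 Hz mod fs = 48 Hz.
48 Hz > fs/2 = 27 Hz, folds to fs − 48 Hz = 6 Hz.
104 Hz and 166 Hz both map to 4 Hz.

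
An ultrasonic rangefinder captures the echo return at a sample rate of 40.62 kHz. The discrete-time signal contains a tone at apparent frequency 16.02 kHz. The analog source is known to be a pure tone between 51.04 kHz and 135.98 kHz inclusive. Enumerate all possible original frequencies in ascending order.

56.64 kHz, 65.22 kHz, 97.26 kHz, 105.84 kHz

Frequencies that alias to 16.02 kHz are k·fs ± 16.02 kHz for integer k ≥ 0.
k=0: 16.02 kHz.
k=1: 24.6 kHz, 56.64 kHz.
k=2: 65.22 kHz, 97.26 kHz.
k=3: 105.84 kHz, 137.88 kHz.
k=4: 146.46 kHz, 178.5 kHz.
Within [51.04 kHz, 135.98 kHz]: 56.64 kHz, 65.22 kHz, 97.26 kHz, 105.84 kHz.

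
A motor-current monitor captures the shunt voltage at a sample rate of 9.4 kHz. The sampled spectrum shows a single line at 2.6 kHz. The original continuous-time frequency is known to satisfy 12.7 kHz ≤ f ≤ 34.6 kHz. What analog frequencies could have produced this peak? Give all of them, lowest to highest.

16.2 kHz, 21.4 kHz, 25.6 kHz, 30.8 kHz

Frequencies that alias to 2.6 kHz are k·fs ± 2.6 kHz for integer k ≥ 0.
k=0: 2.6 kHz.
k=1: 6.8 kHz, 12 kHz.
k=2: 16.2 kHz, 21.4 kHz.
k=3: 25.6 kHz, 30.8 kHz.
k=4: 35 kHz, 40.2 kHz.
Within [12.7 kHz, 34.6 kHz]: 16.2 kHz, 21.4 kHz, 25.6 kHz, 30.8 kHz.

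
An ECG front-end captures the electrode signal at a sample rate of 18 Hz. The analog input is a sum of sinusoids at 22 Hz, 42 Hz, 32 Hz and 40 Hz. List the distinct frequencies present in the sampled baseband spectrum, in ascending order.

fs/2 = 9 Hz.
22 Hz mod fs = 4 Hz.
4 Hz ≤ fs/2 = 9 Hz, appears at 4 Hz.
42 Hz mod fs = 6 Hz.
6 Hz ≤ fs/2 = 9 Hz, appears at 6 Hz.
32 Hz mod fs = 14 Hz.
14 Hz > fs/2 = 9 Hz, folds to fs − 14 Hz = 4 Hz.
40 Hz mod fs = 4 Hz.
4 Hz ≤ fs/2 = 9 Hz, appears at 4 Hz.
Distinct values: {4 Hz, 6 Hz}.

4 Hz, 6 Hz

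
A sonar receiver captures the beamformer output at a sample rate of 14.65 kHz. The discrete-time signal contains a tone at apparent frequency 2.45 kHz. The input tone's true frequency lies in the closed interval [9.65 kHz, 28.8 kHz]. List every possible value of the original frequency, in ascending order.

Frequencies that alias to 2.45 kHz are k·fs ± 2.45 kHz for integer k ≥ 0.
k=0: 2.45 kHz.
k=1: 12.2 kHz, 17.1 kHz.
k=2: 26.85 kHz, 31.75 kHz.
k=3: 41.5 kHz, 46.4 kHz.
Within [9.65 kHz, 28.8 kHz]: 12.2 kHz, 17.1 kHz, 26.85 kHz.

12.2 kHz, 17.1 kHz, 26.85 kHz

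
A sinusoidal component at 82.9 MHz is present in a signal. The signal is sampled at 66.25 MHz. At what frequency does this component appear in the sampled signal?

82.9 MHz mod fs = 16.65 MHz.
16.65 MHz ≤ fs/2 = 33.125 MHz, appears at 16.65 MHz.

16.65 MHz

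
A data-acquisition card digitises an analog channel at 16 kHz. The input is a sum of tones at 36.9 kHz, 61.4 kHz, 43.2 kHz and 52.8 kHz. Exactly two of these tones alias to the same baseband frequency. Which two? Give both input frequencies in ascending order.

43.2 kHz, 52.8 kHz

fs/2 = 8 kHz.
36.9 kHz mod fs = 4.9 kHz.
4.9 kHz ≤ fs/2 = 8 kHz, appears at 4.9 kHz.
61.4 kHz mod fs = 13.4 kHz.
13.4 kHz > fs/2 = 8 kHz, folds to fs − 13.4 kHz = 2.6 kHz.
43.2 kHz mod fs = 11.2 kHz.
11.2 kHz > fs/2 = 8 kHz, folds to fs − 11.2 kHz = 4.8 kHz.
52.8 kHz mod fs = 4.8 kHz.
4.8 kHz ≤ fs/2 = 8 kHz, appears at 4.8 kHz.
43.2 kHz and 52.8 kHz both map to 4.8 kHz.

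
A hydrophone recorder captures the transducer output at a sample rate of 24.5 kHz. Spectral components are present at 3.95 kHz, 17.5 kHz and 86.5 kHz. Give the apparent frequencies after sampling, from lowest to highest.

3.95 kHz, 7 kHz, 11.5 kHz

fs/2 = 12.25 kHz.
3.95 kHz ≤ fs/2 = 12.25 kHz, passes unchanged.
17.5 kHz > fs/2 = 12.25 kHz, folds to fs − 17.5 kHz = 7 kHz.
86.5 kHz mod fs = 13 kHz.
13 kHz > fs/2 = 12.25 kHz, folds to fs − 13 kHz = 11.5 kHz.
Distinct values: {3.95 kHz, 7 kHz, 11.5 kHz}.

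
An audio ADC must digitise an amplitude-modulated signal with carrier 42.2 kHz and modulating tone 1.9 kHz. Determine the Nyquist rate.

AM sidebands sit at fc ± fm = 40.3 kHz and 44.1 kHz.
Highest-frequency component: 44.1 kHz.
Nyquist rate = 2 × 44.1 kHz = 88.2 kHz.

88.2 kHz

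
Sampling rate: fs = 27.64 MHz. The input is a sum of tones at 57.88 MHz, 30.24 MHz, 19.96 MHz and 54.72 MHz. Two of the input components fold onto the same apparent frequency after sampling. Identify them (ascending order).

fs/2 = 13.82 MHz.
57.88 MHz mod fs = 2.6 MHz.
2.6 MHz ≤ fs/2 = 13.82 MHz, appears at 2.6 MHz.
30.24 MHz mod fs = 2.6 MHz.
2.6 MHz ≤ fs/2 = 13.82 MHz, appears at 2.6 MHz.
19.96 MHz > fs/2 = 13.82 MHz, folds to fs − 19.96 MHz = 7.68 MHz.
54.72 MHz mod fs = 27.08 MHz.
27.08 MHz > fs/2 = 13.82 MHz, folds to fs − 27.08 MHz = 0.56 MHz.
30.24 MHz and 57.88 MHz both map to 2.6 MHz.

30.24 MHz, 57.88 MHz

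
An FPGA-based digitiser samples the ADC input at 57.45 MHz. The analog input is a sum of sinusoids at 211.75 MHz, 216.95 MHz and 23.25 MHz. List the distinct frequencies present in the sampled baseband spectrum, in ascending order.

fs/2 = 28.725 MHz.
211.75 MHz mod fs = 39.4 MHz.
39.4 MHz > fs/2 = 28.725 MHz, folds to fs − 39.4 MHz = 18.05 MHz.
216.95 MHz mod fs = 44.6 MHz.
44.6 MHz > fs/2 = 28.725 MHz, folds to fs − 44.6 MHz = 12.85 MHz.
23.25 MHz ≤ fs/2 = 28.725 MHz, passes unchanged.
Distinct values: {12.85 MHz, 18.05 MHz, 23.25 MHz}.

12.85 MHz, 18.05 MHz, 23.25 MHz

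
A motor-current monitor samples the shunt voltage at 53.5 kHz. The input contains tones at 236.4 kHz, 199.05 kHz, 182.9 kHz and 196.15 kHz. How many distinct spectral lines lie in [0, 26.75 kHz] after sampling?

3

fs/2 = 26.75 kHz.
236.4 kHz mod fs = 22.4 kHz.
22.4 kHz ≤ fs/2 = 26.75 kHz, appears at 22.4 kHz.
199.05 kHz mod fs = 38.55 kHz.
38.55 kHz > fs/2 = 26.75 kHz, folds to fs − 38.55 kHz = 14.95 kHz.
182.9 kHz mod fs = 22.4 kHz.
22.4 kHz ≤ fs/2 = 26.75 kHz, appears at 22.4 kHz.
196.15 kHz mod fs = 35.65 kHz.
35.65 kHz > fs/2 = 26.75 kHz, folds to fs − 35.65 kHz = 17.85 kHz.
Distinct values: {14.95 kHz, 17.85 kHz, 22.4 kHz} → 3.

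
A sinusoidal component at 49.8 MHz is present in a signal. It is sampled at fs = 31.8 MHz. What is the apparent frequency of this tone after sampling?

49.8 MHz mod fs = 18 MHz.
18 MHz > fs/2 = 15.9 MHz, folds to fs − 18 MHz = 13.8 MHz.

13.8 MHz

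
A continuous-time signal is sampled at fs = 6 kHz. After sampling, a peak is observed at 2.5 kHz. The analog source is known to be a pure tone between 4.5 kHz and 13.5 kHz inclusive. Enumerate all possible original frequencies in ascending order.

8.5 kHz, 9.5 kHz

Frequencies that alias to 2.5 kHz are k·fs ± 2.5 kHz for integer k ≥ 0.
k=0: 2.5 kHz.
k=1: 3.5 kHz, 8.5 kHz.
k=2: 9.5 kHz, 14.5 kHz.
k=3: 15.5 kHz, 20.5 kHz.
Within [4.5 kHz, 13.5 kHz]: 8.5 kHz, 9.5 kHz.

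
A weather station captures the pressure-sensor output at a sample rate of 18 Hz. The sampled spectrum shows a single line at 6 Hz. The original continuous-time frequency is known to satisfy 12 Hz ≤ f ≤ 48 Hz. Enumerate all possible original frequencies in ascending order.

Frequencies that alias to 6 Hz are k·fs ± 6 Hz for integer k ≥ 0.
k=0: 6 Hz.
k=1: 12 Hz, 24 Hz.
k=2: 30 Hz, 42 Hz.
k=3: 48 Hz, 60 Hz.
k=4: 66 Hz, 78 Hz.
Within [12 Hz, 48 Hz]: 12 Hz, 24 Hz, 30 Hz, 42 Hz, 48 Hz.

12 Hz, 24 Hz, 30 Hz, 42 Hz, 48 Hz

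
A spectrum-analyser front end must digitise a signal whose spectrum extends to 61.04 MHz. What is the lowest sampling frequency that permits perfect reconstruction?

122.08 MHz

Nyquist rate = 2 × 61.04 MHz = 122.08 MHz.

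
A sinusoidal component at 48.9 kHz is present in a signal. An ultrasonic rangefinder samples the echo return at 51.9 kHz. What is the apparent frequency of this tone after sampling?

48.9 kHz > fs/2 = 25.95 kHz, folds to fs − 48.9 kHz = 3 kHz.

3 kHz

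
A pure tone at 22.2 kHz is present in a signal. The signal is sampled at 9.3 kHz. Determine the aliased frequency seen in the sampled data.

3.6 kHz

22.2 kHz mod fs = 3.6 kHz.
3.6 kHz ≤ fs/2 = 4.65 kHz, appears at 3.6 kHz.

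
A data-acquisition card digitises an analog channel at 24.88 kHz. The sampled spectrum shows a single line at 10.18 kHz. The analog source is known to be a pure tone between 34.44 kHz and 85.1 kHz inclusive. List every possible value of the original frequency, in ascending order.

35.06 kHz, 39.58 kHz, 59.94 kHz, 64.46 kHz, 84.82 kHz

Frequencies that alias to 10.18 kHz are k·fs ± 10.18 kHz for integer k ≥ 0.
k=0: 10.18 kHz.
k=1: 14.7 kHz, 35.06 kHz.
k=2: 39.58 kHz, 59.94 kHz.
k=3: 64.46 kHz, 84.82 kHz.
k=4: 89.34 kHz, 109.7 kHz.
Within [34.44 kHz, 85.1 kHz]: 35.06 kHz, 39.58 kHz, 59.94 kHz, 64.46 kHz, 84.82 kHz.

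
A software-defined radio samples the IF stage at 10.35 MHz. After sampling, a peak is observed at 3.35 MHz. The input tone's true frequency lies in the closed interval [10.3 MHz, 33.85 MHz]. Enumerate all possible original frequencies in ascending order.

Frequencies that alias to 3.35 MHz are k·fs ± 3.35 MHz for integer k ≥ 0.
k=0: 3.35 MHz.
k=1: 7 MHz, 13.7 MHz.
k=2: 17.35 MHz, 24.05 MHz.
k=3: 27.7 MHz, 34.4 MHz.
k=4: 38.05 MHz, 44.75 MHz.
Within [10.3 MHz, 33.85 MHz]: 13.7 MHz, 17.35 MHz, 24.05 MHz, 27.7 MHz.

13.7 MHz, 17.35 MHz, 24.05 MHz, 27.7 MHz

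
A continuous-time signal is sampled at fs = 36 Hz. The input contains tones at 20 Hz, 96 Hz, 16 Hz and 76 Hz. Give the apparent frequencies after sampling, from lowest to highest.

4 Hz, 12 Hz, 16 Hz

fs/2 = 18 Hz.
20 Hz > fs/2 = 18 Hz, folds to fs − 20 Hz = 16 Hz.
96 Hz mod fs = 24 Hz.
24 Hz > fs/2 = 18 Hz, folds to fs − 24 Hz = 12 Hz.
16 Hz ≤ fs/2 = 18 Hz, passes unchanged.
76 Hz mod fs = 4 Hz.
4 Hz ≤ fs/2 = 18 Hz, appears at 4 Hz.
Distinct values: {4 Hz, 12 Hz, 16 Hz}.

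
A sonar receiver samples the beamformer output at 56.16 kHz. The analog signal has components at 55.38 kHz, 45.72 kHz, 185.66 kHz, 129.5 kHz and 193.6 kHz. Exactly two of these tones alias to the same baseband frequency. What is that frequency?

fs/2 = 28.08 kHz.
55.38 kHz > fs/2 = 28.08 kHz, folds to fs − 55.38 kHz = 0.78 kHz.
45.72 kHz > fs/2 = 28.08 kHz, folds to fs − 45.72 kHz = 10.44 kHz.
185.66 kHz mod fs = 17.18 kHz.
17.18 kHz ≤ fs/2 = 28.08 kHz, appears at 17.18 kHz.
129.5 kHz mod fs = 17.18 kHz.
17.18 kHz ≤ fs/2 = 28.08 kHz, appears at 17.18 kHz.
193.6 kHz mod fs = 25.12 kHz.
25.12 kHz ≤ fs/2 = 28.08 kHz, appears at 25.12 kHz.
129.5 kHz and 185.66 kHz both map to 17.18 kHz.

17.18 kHz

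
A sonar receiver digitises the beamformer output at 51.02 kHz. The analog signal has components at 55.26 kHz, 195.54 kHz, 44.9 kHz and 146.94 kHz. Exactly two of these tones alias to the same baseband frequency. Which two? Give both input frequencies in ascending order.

fs/2 = 25.51 kHz.
55.26 kHz mod fs = 4.24 kHz.
4.24 kHz ≤ fs/2 = 25.51 kHz, appears at 4.24 kHz.
195.54 kHz mod fs = 42.48 kHz.
42.48 kHz > fs/2 = 25.51 kHz, folds to fs − 42.48 kHz = 8.54 kHz.
44.9 kHz > fs/2 = 25.51 kHz, folds to fs − 44.9 kHz = 6.12 kHz.
146.94 kHz mod fs = 44.9 kHz.
44.9 kHz > fs/2 = 25.51 kHz, folds to fs − 44.9 kHz = 6.12 kHz.
44.9 kHz and 146.94 kHz both map to 6.12 kHz.

44.9 kHz, 146.94 kHz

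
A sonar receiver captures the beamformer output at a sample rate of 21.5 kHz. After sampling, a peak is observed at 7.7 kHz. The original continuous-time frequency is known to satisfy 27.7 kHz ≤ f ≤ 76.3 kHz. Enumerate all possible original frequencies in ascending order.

29.2 kHz, 35.3 kHz, 50.7 kHz, 56.8 kHz, 72.2 kHz

Frequencies that alias to 7.7 kHz are k·fs ± 7.7 kHz for integer k ≥ 0.
k=0: 7.7 kHz.
k=1: 13.8 kHz, 29.2 kHz.
k=2: 35.3 kHz, 50.7 kHz.
k=3: 56.8 kHz, 72.2 kHz.
k=4: 78.3 kHz, 93.7 kHz.
Within [27.7 kHz, 76.3 kHz]: 29.2 kHz, 35.3 kHz, 50.7 kHz, 56.8 kHz, 72.2 kHz.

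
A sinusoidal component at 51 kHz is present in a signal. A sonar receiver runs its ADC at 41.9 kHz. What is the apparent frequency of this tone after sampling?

51 kHz mod fs = 9.1 kHz.
9.1 kHz ≤ fs/2 = 20.95 kHz, appears at 9.1 kHz.

9.1 kHz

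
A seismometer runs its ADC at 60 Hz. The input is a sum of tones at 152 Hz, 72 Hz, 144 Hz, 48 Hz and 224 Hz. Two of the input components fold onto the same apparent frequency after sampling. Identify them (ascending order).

fs/2 = 30 Hz.
152 Hz mod fs = 32 Hz.
32 Hz > fs/2 = 30 Hz, folds to fs − 32 Hz = 28 Hz.
72 Hz mod fs = 12 Hz.
12 Hz ≤ fs/2 = 30 Hz, appears at 12 Hz.
144 Hz mod fs = 24 Hz.
24 Hz ≤ fs/2 = 30 Hz, appears at 24 Hz.
48 Hz > fs/2 = 30 Hz, folds to fs − 48 Hz = 12 Hz.
224 Hz mod fs = 44 Hz.
44 Hz > fs/2 = 30 Hz, folds to fs − 44 Hz = 16 Hz.
48 Hz and 72 Hz both map to 12 Hz.

48 Hz, 72 Hz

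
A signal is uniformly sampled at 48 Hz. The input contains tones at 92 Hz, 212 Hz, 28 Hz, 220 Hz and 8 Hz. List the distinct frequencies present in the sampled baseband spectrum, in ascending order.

fs/2 = 24 Hz.
92 Hz mod fs = 44 Hz.
44 Hz > fs/2 = 24 Hz, folds to fs − 44 Hz = 4 Hz.
212 Hz mod fs = 20 Hz.
20 Hz ≤ fs/2 = 24 Hz, appears at 20 Hz.
28 Hz > fs/2 = 24 Hz, folds to fs − 28 Hz = 20 Hz.
220 Hz mod fs = 28 Hz.
28 Hz > fs/2 = 24 Hz, folds to fs − 28 Hz = 20 Hz.
8 Hz ≤ fs/2 = 24 Hz, passes unchanged.
Distinct values: {4 Hz, 8 Hz, 20 Hz}.

4 Hz, 8 Hz, 20 Hz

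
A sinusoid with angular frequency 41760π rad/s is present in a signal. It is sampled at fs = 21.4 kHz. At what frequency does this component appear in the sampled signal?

ω = 41760π rad/s → f = ω/(2π) = 20880 Hz = 20.88 kHz.
20.88 kHz > fs/2 = 10.7 kHz, folds to fs − 20.88 kHz = 0.52 kHz.

0.52 kHz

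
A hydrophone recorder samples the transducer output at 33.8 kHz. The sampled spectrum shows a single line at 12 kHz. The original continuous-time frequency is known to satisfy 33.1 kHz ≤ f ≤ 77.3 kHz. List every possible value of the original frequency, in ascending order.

Frequencies that alias to 12 kHz are k·fs ± 12 kHz for integer k ≥ 0.
k=0: 12 kHz.
k=1: 21.8 kHz, 45.8 kHz.
k=2: 55.6 kHz, 79.6 kHz.
k=3: 89.4 kHz, 113.4 kHz.
Within [33.1 kHz, 77.3 kHz]: 45.8 kHz, 55.6 kHz.

45.8 kHz, 55.6 kHz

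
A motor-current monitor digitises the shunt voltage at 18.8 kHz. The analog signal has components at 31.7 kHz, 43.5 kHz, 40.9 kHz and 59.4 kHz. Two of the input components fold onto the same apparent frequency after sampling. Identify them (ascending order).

31.7 kHz, 43.5 kHz

fs/2 = 9.4 kHz.
31.7 kHz mod fs = 12.9 kHz.
12.9 kHz > fs/2 = 9.4 kHz, folds to fs − 12.9 kHz = 5.9 kHz.
43.5 kHz mod fs = 5.9 kHz.
5.9 kHz ≤ fs/2 = 9.4 kHz, appears at 5.9 kHz.
40.9 kHz mod fs = 3.3 kHz.
3.3 kHz ≤ fs/2 = 9.4 kHz, appears at 3.3 kHz.
59.4 kHz mod fs = 3 kHz.
3 kHz ≤ fs/2 = 9.4 kHz, appears at 3 kHz.
31.7 kHz and 43.5 kHz both map to 5.9 kHz.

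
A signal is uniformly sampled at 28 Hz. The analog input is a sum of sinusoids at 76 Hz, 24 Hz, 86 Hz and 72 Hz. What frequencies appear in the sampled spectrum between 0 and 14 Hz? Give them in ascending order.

2 Hz, 4 Hz, 8 Hz, 12 Hz

fs/2 = 14 Hz.
76 Hz mod fs = 20 Hz.
20 Hz > fs/2 = 14 Hz, folds to fs − 20 Hz = 8 Hz.
24 Hz > fs/2 = 14 Hz, folds to fs − 24 Hz = 4 Hz.
86 Hz mod fs = 2 Hz.
2 Hz ≤ fs/2 = 14 Hz, appears at 2 Hz.
72 Hz mod fs = 16 Hz.
16 Hz > fs/2 = 14 Hz, folds to fs − 16 Hz = 12 Hz.
Distinct values: {2 Hz, 4 Hz, 8 Hz, 12 Hz}.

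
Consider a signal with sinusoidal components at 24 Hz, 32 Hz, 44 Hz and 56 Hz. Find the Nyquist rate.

112 Hz

Highest-frequency component: 56 Hz.
Nyquist rate = 2 × 56 Hz = 112 Hz.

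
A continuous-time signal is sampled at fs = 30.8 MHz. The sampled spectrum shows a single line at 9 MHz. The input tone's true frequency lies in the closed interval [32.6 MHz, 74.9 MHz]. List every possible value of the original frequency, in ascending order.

39.8 MHz, 52.6 MHz, 70.6 MHz

Frequencies that alias to 9 MHz are k·fs ± 9 MHz for integer k ≥ 0.
k=0: 9 MHz.
k=1: 21.8 MHz, 39.8 MHz.
k=2: 52.6 MHz, 70.6 MHz.
k=3: 83.4 MHz, 101.4 MHz.
Within [32.6 MHz, 74.9 MHz]: 39.8 MHz, 52.6 MHz, 70.6 MHz.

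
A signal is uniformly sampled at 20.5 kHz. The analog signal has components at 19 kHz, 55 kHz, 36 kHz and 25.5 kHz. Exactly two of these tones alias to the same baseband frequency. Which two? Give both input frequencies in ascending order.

25.5 kHz, 36 kHz

fs/2 = 10.25 kHz.
19 kHz > fs/2 = 10.25 kHz, folds to fs − 19 kHz = 1.5 kHz.
55 kHz mod fs = 14 kHz.
14 kHz > fs/2 = 10.25 kHz, folds to fs − 14 kHz = 6.5 kHz.
36 kHz mod fs = 15.5 kHz.
15.5 kHz > fs/2 = 10.25 kHz, folds to fs − 15.5 kHz = 5 kHz.
25.5 kHz mod fs = 5 kHz.
5 kHz ≤ fs/2 = 10.25 kHz, appears at 5 kHz.
25.5 kHz and 36 kHz both map to 5 kHz.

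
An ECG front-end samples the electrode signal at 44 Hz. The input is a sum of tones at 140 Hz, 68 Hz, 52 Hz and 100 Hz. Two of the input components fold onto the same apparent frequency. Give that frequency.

fs/2 = 22 Hz.
140 Hz mod fs = 8 Hz.
8 Hz ≤ fs/2 = 22 Hz, appears at 8 Hz.
68 Hz mod fs = 24 Hz.
24 Hz > fs/2 = 22 Hz, folds to fs − 24 Hz = 20 Hz.
52 Hz mod fs = 8 Hz.
8 Hz ≤ fs/2 = 22 Hz, appears at 8 Hz.
100 Hz mod fs = 12 Hz.
12 Hz ≤ fs/2 = 22 Hz, appears at 12 Hz.
52 Hz and 140 Hz both map to 8 Hz.

8 Hz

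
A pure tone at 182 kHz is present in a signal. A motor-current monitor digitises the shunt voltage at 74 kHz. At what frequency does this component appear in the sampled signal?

182 kHz mod fs = 34 kHz.
34 kHz ≤ fs/2 = 37 kHz, appears at 34 kHz.

34 kHz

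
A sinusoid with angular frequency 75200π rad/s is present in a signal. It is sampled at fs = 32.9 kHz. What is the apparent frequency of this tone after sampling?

ω = 75200π rad/s → f = ω/(2π) = 37600 Hz = 37.6 kHz.
37.6 kHz mod fs = 4.7 kHz.
4.7 kHz ≤ fs/2 = 16.45 kHz, appears at 4.7 kHz.

4.7 kHz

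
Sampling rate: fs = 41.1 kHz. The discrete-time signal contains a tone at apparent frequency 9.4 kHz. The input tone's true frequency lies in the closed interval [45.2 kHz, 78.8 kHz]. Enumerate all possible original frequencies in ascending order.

50.5 kHz, 72.8 kHz

Frequencies that alias to 9.4 kHz are k·fs ± 9.4 kHz for integer k ≥ 0.
k=0: 9.4 kHz.
k=1: 31.7 kHz, 50.5 kHz.
k=2: 72.8 kHz, 91.6 kHz.
k=3: 113.9 kHz, 132.7 kHz.
Within [45.2 kHz, 78.8 kHz]: 50.5 kHz, 72.8 kHz.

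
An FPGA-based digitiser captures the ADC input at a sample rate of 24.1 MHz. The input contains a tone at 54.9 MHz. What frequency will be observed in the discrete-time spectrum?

54.9 MHz mod fs = 6.7 MHz.
6.7 MHz ≤ fs/2 = 12.05 MHz, appears at 6.7 MHz.

6.7 MHz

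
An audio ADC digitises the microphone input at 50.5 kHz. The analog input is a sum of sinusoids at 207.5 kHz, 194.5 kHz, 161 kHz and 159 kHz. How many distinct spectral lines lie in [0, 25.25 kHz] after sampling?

3

fs/2 = 25.25 kHz.
207.5 kHz mod fs = 5.5 kHz.
5.5 kHz ≤ fs/2 = 25.25 kHz, appears at 5.5 kHz.
194.5 kHz mod fs = 43 kHz.
43 kHz > fs/2 = 25.25 kHz, folds to fs − 43 kHz = 7.5 kHz.
161 kHz mod fs = 9.5 kHz.
9.5 kHz ≤ fs/2 = 25.25 kHz, appears at 9.5 kHz.
159 kHz mod fs = 7.5 kHz.
7.5 kHz ≤ fs/2 = 25.25 kHz, appears at 7.5 kHz.
Distinct values: {5.5 kHz, 7.5 kHz, 9.5 kHz} → 3.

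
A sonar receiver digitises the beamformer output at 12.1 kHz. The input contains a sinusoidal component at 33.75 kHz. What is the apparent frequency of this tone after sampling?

2.55 kHz

33.75 kHz mod fs = 9.55 kHz.
9.55 kHz > fs/2 = 6.05 kHz, folds to fs − 9.55 kHz = 2.55 kHz.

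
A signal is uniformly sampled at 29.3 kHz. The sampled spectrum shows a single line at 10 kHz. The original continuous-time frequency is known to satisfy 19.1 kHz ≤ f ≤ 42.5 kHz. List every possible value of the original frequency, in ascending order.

19.3 kHz, 39.3 kHz

Frequencies that alias to 10 kHz are k·fs ± 10 kHz for integer k ≥ 0.
k=0: 10 kHz.
k=1: 19.3 kHz, 39.3 kHz.
k=2: 48.6 kHz, 68.6 kHz.
Within [19.1 kHz, 42.5 kHz]: 19.3 kHz, 39.3 kHz.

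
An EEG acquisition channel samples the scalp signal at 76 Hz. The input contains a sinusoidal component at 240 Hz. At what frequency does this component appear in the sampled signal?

240 Hz mod fs = 12 Hz.
12 Hz ≤ fs/2 = 38 Hz, appears at 12 Hz.

12 Hz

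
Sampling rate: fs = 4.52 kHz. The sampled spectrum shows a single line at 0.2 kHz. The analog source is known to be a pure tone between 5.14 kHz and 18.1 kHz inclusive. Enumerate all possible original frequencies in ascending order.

8.84 kHz, 9.24 kHz, 13.36 kHz, 13.76 kHz, 17.88 kHz

Frequencies that alias to 0.2 kHz are k·fs ± 0.2 kHz for integer k ≥ 0.
k=0: 0.2 kHz.
k=1: 4.32 kHz, 4.72 kHz.
k=2: 8.84 kHz, 9.24 kHz.
k=3: 13.36 kHz, 13.76 kHz.
k=4: 17.88 kHz, 18.28 kHz.
k=5: 22.4 kHz, 22.8 kHz.
Within [5.14 kHz, 18.1 kHz]: 8.84 kHz, 9.24 kHz, 13.36 kHz, 13.76 kHz, 17.88 kHz.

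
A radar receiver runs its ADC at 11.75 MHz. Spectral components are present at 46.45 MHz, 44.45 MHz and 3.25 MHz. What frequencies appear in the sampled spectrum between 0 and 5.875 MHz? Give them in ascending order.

fs/2 = 5.875 MHz.
46.45 MHz mod fs = 11.2 MHz.
11.2 MHz > fs/2 = 5.875 MHz, folds to fs − 11.2 MHz = 0.55 MHz.
44.45 MHz mod fs = 9.2 MHz.
9.2 MHz > fs/2 = 5.875 MHz, folds to fs − 9.2 MHz = 2.55 MHz.
3.25 MHz ≤ fs/2 = 5.875 MHz, passes unchanged.
Distinct values: {0.55 MHz, 2.55 MHz, 3.25 MHz}.

0.55 MHz, 2.55 MHz, 3.25 MHz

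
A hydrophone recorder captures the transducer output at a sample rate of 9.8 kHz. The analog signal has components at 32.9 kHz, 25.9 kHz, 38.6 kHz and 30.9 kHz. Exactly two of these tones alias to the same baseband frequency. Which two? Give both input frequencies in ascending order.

fs/2 = 4.9 kHz.
32.9 kHz mod fs = 3.5 kHz.
3.5 kHz ≤ fs/2 = 4.9 kHz, appears at 3.5 kHz.
25.9 kHz mod fs = 6.3 kHz.
6.3 kHz > fs/2 = 4.9 kHz, folds to fs − 6.3 kHz = 3.5 kHz.
38.6 kHz mod fs = 9.2 kHz.
9.2 kHz > fs/2 = 4.9 kHz, folds to fs − 9.2 kHz = 0.6 kHz.
30.9 kHz mod fs = 1.5 kHz.
1.5 kHz ≤ fs/2 = 4.9 kHz, appears at 1.5 kHz.
25.9 kHz and 32.9 kHz both map to 3.5 kHz.

25.9 kHz, 32.9 kHz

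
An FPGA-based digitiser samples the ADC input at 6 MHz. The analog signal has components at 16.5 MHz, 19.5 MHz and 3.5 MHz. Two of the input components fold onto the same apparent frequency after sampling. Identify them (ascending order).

16.5 MHz, 19.5 MHz

fs/2 = 3 MHz.
16.5 MHz mod fs = 4.5 MHz.
4.5 MHz > fs/2 = 3 MHz, folds to fs − 4.5 MHz = 1.5 MHz.
19.5 MHz mod fs = 1.5 MHz.
1.5 MHz ≤ fs/2 = 3 MHz, appears at 1.5 MHz.
3.5 MHz > fs/2 = 3 MHz, folds to fs − 3.5 MHz = 2.5 MHz.
16.5 MHz and 19.5 MHz both map to 1.5 MHz.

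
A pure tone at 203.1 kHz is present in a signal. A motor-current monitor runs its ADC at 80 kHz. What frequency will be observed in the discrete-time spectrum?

203.1 kHz mod fs = 43.1 kHz.
43.1 kHz > fs/2 = 40 kHz, folds to fs − 43.1 kHz = 36.9 kHz.

36.9 kHz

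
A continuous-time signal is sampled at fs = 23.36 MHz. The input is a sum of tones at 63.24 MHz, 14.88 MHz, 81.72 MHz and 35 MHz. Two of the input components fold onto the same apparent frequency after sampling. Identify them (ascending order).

fs/2 = 11.68 MHz.
63.24 MHz mod fs = 16.52 MHz.
16.52 MHz > fs/2 = 11.68 MHz, folds to fs − 16.52 MHz = 6.84 MHz.
14.88 MHz > fs/2 = 11.68 MHz, folds to fs − 14.88 MHz = 8.48 MHz.
81.72 MHz mod fs = 11.64 MHz.
11.64 MHz ≤ fs/2 = 11.68 MHz, appears at 11.64 MHz.
35 MHz mod fs = 11.64 MHz.
11.64 MHz ≤ fs/2 = 11.68 MHz, appears at 11.64 MHz.
35 MHz and 81.72 MHz both map to 11.64 MHz.

35 MHz, 81.72 MHz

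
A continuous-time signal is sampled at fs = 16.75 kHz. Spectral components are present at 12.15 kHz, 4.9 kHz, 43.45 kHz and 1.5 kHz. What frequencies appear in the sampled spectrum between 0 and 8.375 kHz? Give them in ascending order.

1.5 kHz, 4.6 kHz, 4.9 kHz, 6.8 kHz

fs/2 = 8.375 kHz.
12.15 kHz > fs/2 = 8.375 kHz, folds to fs − 12.15 kHz = 4.6 kHz.
4.9 kHz ≤ fs/2 = 8.375 kHz, passes unchanged.
43.45 kHz mod fs = 9.95 kHz.
9.95 kHz > fs/2 = 8.375 kHz, folds to fs − 9.95 kHz = 6.8 kHz.
1.5 kHz ≤ fs/2 = 8.375 kHz, passes unchanged.
Distinct values: {1.5 kHz, 4.6 kHz, 4.9 kHz, 6.8 kHz}.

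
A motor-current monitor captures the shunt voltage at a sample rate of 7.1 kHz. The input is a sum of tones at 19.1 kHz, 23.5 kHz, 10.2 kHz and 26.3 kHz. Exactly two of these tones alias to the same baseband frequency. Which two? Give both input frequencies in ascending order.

fs/2 = 3.55 kHz.
19.1 kHz mod fs = 4.9 kHz.
4.9 kHz > fs/2 = 3.55 kHz, folds to fs − 4.9 kHz = 2.2 kHz.
23.5 kHz mod fs = 2.2 kHz.
2.2 kHz ≤ fs/2 = 3.55 kHz, appears at 2.2 kHz.
10.2 kHz mod fs = 3.1 kHz.
3.1 kHz ≤ fs/2 = 3.55 kHz, appears at 3.1 kHz.
26.3 kHz mod fs = 5 kHz.
5 kHz > fs/2 = 3.55 kHz, folds to fs − 5 kHz = 2.1 kHz.
19.1 kHz and 23.5 kHz both map to 2.2 kHz.

19.1 kHz, 23.5 kHz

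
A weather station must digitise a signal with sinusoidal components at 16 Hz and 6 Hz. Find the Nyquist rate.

32 Hz

Highest-frequency component: 16 Hz.
Nyquist rate = 2 × 16 Hz = 32 Hz.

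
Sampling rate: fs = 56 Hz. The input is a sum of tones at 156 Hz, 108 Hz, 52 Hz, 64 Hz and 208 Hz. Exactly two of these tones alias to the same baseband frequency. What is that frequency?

fs/2 = 28 Hz.
156 Hz mod fs = 44 Hz.
44 Hz > fs/2 = 28 Hz, folds to fs − 44 Hz = 12 Hz.
108 Hz mod fs = 52 Hz.
52 Hz > fs/2 = 28 Hz, folds to fs − 52 Hz = 4 Hz.
52 Hz > fs/2 = 28 Hz, folds to fs − 52 Hz = 4 Hz.
64 Hz mod fs = 8 Hz.
8 Hz ≤ fs/2 = 28 Hz, appears at 8 Hz.
208 Hz mod fs = 40 Hz.
40 Hz > fs/2 = 28 Hz, folds to fs − 40 Hz = 16 Hz.
52 Hz and 108 Hz both map to 4 Hz.

4 Hz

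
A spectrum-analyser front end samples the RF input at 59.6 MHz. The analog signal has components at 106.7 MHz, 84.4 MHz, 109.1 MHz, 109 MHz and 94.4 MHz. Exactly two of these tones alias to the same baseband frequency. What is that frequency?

24.8 MHz

fs/2 = 29.8 MHz.
106.7 MHz mod fs = 47.1 MHz.
47.1 MHz > fs/2 = 29.8 MHz, folds to fs − 47.1 MHz = 12.5 MHz.
84.4 MHz mod fs = 24.8 MHz.
24.8 MHz ≤ fs/2 = 29.8 MHz, appears at 24.8 MHz.
109.1 MHz mod fs = 49.5 MHz.
49.5 MHz > fs/2 = 29.8 MHz, folds to fs − 49.5 MHz = 10.1 MHz.
109 MHz mod fs = 49.4 MHz.
49.4 MHz > fs/2 = 29.8 MHz, folds to fs − 49.4 MHz = 10.2 MHz.
94.4 MHz mod fs = 34.8 MHz.
34.8 MHz > fs/2 = 29.8 MHz, folds to fs − 34.8 MHz = 24.8 MHz.
84.4 MHz and 94.4 MHz both map to 24.8 MHz.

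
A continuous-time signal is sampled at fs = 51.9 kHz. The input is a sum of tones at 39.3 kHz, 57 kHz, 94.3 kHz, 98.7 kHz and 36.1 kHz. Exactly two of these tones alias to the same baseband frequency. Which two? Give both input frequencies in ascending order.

57 kHz, 98.7 kHz

fs/2 = 25.95 kHz.
39.3 kHz > fs/2 = 25.95 kHz, folds to fs − 39.3 kHz = 12.6 kHz.
57 kHz mod fs = 5.1 kHz.
5.1 kHz ≤ fs/2 = 25.95 kHz, appears at 5.1 kHz.
94.3 kHz mod fs = 42.4 kHz.
42.4 kHz > fs/2 = 25.95 kHz, folds to fs − 42.4 kHz = 9.5 kHz.
98.7 kHz mod fs = 46.8 kHz.
46.8 kHz > fs/2 = 25.95 kHz, folds to fs − 46.8 kHz = 5.1 kHz.
36.1 kHz > fs/2 = 25.95 kHz, folds to fs − 36.1 kHz = 15.8 kHz.
57 kHz and 98.7 kHz both map to 5.1 kHz.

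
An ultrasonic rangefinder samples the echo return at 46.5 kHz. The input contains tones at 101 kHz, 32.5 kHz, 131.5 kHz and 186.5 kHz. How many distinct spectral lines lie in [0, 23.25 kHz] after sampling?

3

fs/2 = 23.25 kHz.
101 kHz mod fs = 8 kHz.
8 kHz ≤ fs/2 = 23.25 kHz, appears at 8 kHz.
32.5 kHz > fs/2 = 23.25 kHz, folds to fs − 32.5 kHz = 14 kHz.
131.5 kHz mod fs = 38.5 kHz.
38.5 kHz > fs/2 = 23.25 kHz, folds to fs − 38.5 kHz = 8 kHz.
186.5 kHz mod fs = 0.5 kHz.
0.5 kHz ≤ fs/2 = 23.25 kHz, appears at 0.5 kHz.
Distinct values: {0.5 kHz, 8 kHz, 14 kHz} → 3.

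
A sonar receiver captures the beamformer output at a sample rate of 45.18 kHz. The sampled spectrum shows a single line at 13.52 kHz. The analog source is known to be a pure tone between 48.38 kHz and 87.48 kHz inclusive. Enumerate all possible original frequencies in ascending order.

58.7 kHz, 76.84 kHz

Frequencies that alias to 13.52 kHz are k·fs ± 13.52 kHz for integer k ≥ 0.
k=0: 13.52 kHz.
k=1: 31.66 kHz, 58.7 kHz.
k=2: 76.84 kHz, 103.88 kHz.
k=3: 122.02 kHz, 149.06 kHz.
Within [48.38 kHz, 87.48 kHz]: 58.7 kHz, 76.84 kHz.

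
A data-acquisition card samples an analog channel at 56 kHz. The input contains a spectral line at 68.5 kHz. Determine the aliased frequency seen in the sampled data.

68.5 kHz mod fs = 12.5 kHz.
12.5 kHz ≤ fs/2 = 28 kHz, appears at 12.5 kHz.

12.5 kHz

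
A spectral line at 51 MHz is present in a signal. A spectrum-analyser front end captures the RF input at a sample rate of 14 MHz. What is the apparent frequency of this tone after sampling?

5 MHz

51 MHz mod fs = 9 MHz.
9 MHz > fs/2 = 7 MHz, folds to fs − 9 MHz = 5 MHz.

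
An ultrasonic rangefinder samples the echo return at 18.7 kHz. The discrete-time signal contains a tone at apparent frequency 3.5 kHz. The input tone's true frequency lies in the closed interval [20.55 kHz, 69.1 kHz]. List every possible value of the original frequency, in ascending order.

Frequencies that alias to 3.5 kHz are k·fs ± 3.5 kHz for integer k ≥ 0.
k=0: 3.5 kHz.
k=1: 15.2 kHz, 22.2 kHz.
k=2: 33.9 kHz, 40.9 kHz.
k=3: 52.6 kHz, 59.6 kHz.
k=4: 71.3 kHz, 78.3 kHz.
Within [20.55 kHz, 69.1 kHz]: 22.2 kHz, 33.9 kHz, 40.9 kHz, 52.6 kHz, 59.6 kHz.

22.2 kHz, 33.9 kHz, 40.9 kHz, 52.6 kHz, 59.6 kHz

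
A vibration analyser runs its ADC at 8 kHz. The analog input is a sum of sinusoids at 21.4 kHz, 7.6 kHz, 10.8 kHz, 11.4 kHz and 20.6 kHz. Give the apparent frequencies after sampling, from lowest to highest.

fs/2 = 4 kHz.
21.4 kHz mod fs = 5.4 kHz.
5.4 kHz > fs/2 = 4 kHz, folds to fs − 5.4 kHz = 2.6 kHz.
7.6 kHz > fs/2 = 4 kHz, folds to fs − 7.6 kHz = 0.4 kHz.
10.8 kHz mod fs = 2.8 kHz.
2.8 kHz ≤ fs/2 = 4 kHz, appears at 2.8 kHz.
11.4 kHz mod fs = 3.4 kHz.
3.4 kHz ≤ fs/2 = 4 kHz, appears at 3.4 kHz.
20.6 kHz mod fs = 4.6 kHz.
4.6 kHz > fs/2 = 4 kHz, folds to fs − 4.6 kHz = 3.4 kHz.
Distinct values: {0.4 kHz, 2.6 kHz, 2.8 kHz, 3.4 kHz}.

0.4 kHz, 2.6 kHz, 2.8 kHz, 3.4 kHz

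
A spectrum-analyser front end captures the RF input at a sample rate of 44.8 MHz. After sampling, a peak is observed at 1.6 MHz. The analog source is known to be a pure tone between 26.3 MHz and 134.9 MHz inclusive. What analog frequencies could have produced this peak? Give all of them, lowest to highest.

Frequencies that alias to 1.6 MHz are k·fs ± 1.6 MHz for integer k ≥ 0.
k=0: 1.6 MHz.
k=1: 43.2 MHz, 46.4 MHz.
k=2: 88 MHz, 91.2 MHz.
k=3: 132.8 MHz, 136 MHz.
k=4: 177.6 MHz, 180.8 MHz.
Within [26.3 MHz, 134.9 MHz]: 43.2 MHz, 46.4 MHz, 88 MHz, 91.2 MHz, 132.8 MHz.

43.2 MHz, 46.4 MHz, 88 MHz, 91.2 MHz, 132.8 MHz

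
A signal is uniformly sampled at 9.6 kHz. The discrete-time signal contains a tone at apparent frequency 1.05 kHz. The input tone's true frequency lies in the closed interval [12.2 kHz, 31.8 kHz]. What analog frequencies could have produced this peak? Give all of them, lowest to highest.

18.15 kHz, 20.25 kHz, 27.75 kHz, 29.85 kHz

Frequencies that alias to 1.05 kHz are k·fs ± 1.05 kHz for integer k ≥ 0.
k=0: 1.05 kHz.
k=1: 8.55 kHz, 10.65 kHz.
k=2: 18.15 kHz, 20.25 kHz.
k=3: 27.75 kHz, 29.85 kHz.
k=4: 37.35 kHz, 39.45 kHz.
Within [12.2 kHz, 31.8 kHz]: 18.15 kHz, 20.25 kHz, 27.75 kHz, 29.85 kHz.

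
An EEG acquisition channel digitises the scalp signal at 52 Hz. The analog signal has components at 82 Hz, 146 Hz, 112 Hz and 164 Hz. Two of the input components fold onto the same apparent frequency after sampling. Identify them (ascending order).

112 Hz, 164 Hz

fs/2 = 26 Hz.
82 Hz mod fs = 30 Hz.
30 Hz > fs/2 = 26 Hz, folds to fs − 30 Hz = 22 Hz.
146 Hz mod fs = 42 Hz.
42 Hz > fs/2 = 26 Hz, folds to fs − 42 Hz = 10 Hz.
112 Hz mod fs = 8 Hz.
8 Hz ≤ fs/2 = 26 Hz, appears at 8 Hz.
164 Hz mod fs = 8 Hz.
8 Hz ≤ fs/2 = 26 Hz, appears at 8 Hz.
112 Hz and 164 Hz both map to 8 Hz.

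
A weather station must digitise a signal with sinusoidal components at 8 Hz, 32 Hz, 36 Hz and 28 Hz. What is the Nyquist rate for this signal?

72 Hz

Highest-frequency component: 36 Hz.
Nyquist rate = 2 × 36 Hz = 72 Hz.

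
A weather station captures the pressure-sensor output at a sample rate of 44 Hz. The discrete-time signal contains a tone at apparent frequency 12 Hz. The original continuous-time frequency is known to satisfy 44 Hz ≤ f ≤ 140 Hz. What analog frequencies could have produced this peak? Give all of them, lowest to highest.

56 Hz, 76 Hz, 100 Hz, 120 Hz

Frequencies that alias to 12 Hz are k·fs ± 12 Hz for integer k ≥ 0.
k=0: 12 Hz.
k=1: 32 Hz, 56 Hz.
k=2: 76 Hz, 100 Hz.
k=3: 120 Hz, 144 Hz.
k=4: 164 Hz, 188 Hz.
Within [44 Hz, 140 Hz]: 56 Hz, 76 Hz, 100 Hz, 120 Hz.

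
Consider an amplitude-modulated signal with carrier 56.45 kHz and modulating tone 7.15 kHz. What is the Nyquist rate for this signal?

AM sidebands sit at fc ± fm = 49.3 kHz and 63.6 kHz.
Highest-frequency component: 63.6 kHz.
Nyquist rate = 2 × 63.6 kHz = 127.2 kHz.

127.2 kHz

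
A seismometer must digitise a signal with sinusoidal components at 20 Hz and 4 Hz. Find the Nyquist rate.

40 Hz

Highest-frequency component: 20 Hz.
Nyquist rate = 2 × 20 Hz = 40 Hz.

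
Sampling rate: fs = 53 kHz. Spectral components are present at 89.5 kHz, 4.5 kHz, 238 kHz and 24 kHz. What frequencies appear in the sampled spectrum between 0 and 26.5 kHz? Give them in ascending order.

4.5 kHz, 16.5 kHz, 24 kHz, 26 kHz

fs/2 = 26.5 kHz.
89.5 kHz mod fs = 36.5 kHz.
36.5 kHz > fs/2 = 26.5 kHz, folds to fs − 36.5 kHz = 16.5 kHz.
4.5 kHz ≤ fs/2 = 26.5 kHz, passes unchanged.
238 kHz mod fs = 26 kHz.
26 kHz ≤ fs/2 = 26.5 kHz, appears at 26 kHz.
24 kHz ≤ fs/2 = 26.5 kHz, passes unchanged.
Distinct values: {4.5 kHz, 16.5 kHz, 24 kHz, 26 kHz}.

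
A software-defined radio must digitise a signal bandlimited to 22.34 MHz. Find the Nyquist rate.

Nyquist rate = 2 × 22.34 MHz = 44.68 MHz.

44.68 MHz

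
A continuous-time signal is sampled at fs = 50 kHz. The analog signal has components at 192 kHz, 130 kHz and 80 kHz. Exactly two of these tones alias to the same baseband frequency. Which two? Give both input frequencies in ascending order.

80 kHz, 130 kHz

fs/2 = 25 kHz.
192 kHz mod fs = 42 kHz.
42 kHz > fs/2 = 25 kHz, folds to fs − 42 kHz = 8 kHz.
130 kHz mod fs = 30 kHz.
30 kHz > fs/2 = 25 kHz, folds to fs − 30 kHz = 20 kHz.
80 kHz mod fs = 30 kHz.
30 kHz > fs/2 = 25 kHz, folds to fs − 30 kHz = 20 kHz.
80 kHz and 130 kHz both map to 20 kHz.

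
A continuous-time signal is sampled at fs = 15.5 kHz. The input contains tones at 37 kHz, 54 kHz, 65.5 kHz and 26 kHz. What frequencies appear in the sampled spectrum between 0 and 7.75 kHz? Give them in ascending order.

3.5 kHz, 5 kHz, 6 kHz, 7.5 kHz

fs/2 = 7.75 kHz.
37 kHz mod fs = 6 kHz.
6 kHz ≤ fs/2 = 7.75 kHz, appears at 6 kHz.
54 kHz mod fs = 7.5 kHz.
7.5 kHz ≤ fs/2 = 7.75 kHz, appears at 7.5 kHz.
65.5 kHz mod fs = 3.5 kHz.
3.5 kHz ≤ fs/2 = 7.75 kHz, appears at 3.5 kHz.
26 kHz mod fs = 10.5 kHz.
10.5 kHz > fs/2 = 7.75 kHz, folds to fs − 10.5 kHz = 5 kHz.
Distinct values: {3.5 kHz, 5 kHz, 6 kHz, 7.5 kHz}.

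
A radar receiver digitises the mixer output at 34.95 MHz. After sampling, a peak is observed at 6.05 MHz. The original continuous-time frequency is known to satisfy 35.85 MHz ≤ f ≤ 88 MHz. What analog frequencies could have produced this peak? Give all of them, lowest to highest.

Frequencies that alias to 6.05 MHz are k·fs ± 6.05 MHz for integer k ≥ 0.
k=0: 6.05 MHz.
k=1: 28.9 MHz, 41 MHz.
k=2: 63.85 MHz, 75.95 MHz.
k=3: 98.8 MHz, 110.9 MHz.
Within [35.85 MHz, 88 MHz]: 41 MHz, 63.85 MHz, 75.95 MHz.

41 MHz, 63.85 MHz, 75.95 MHz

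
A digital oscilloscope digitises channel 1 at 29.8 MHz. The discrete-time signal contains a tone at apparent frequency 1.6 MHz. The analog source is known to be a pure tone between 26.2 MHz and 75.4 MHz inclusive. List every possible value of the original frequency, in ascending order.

28.2 MHz, 31.4 MHz, 58 MHz, 61.2 MHz

Frequencies that alias to 1.6 MHz are k·fs ± 1.6 MHz for integer k ≥ 0.
k=0: 1.6 MHz.
k=1: 28.2 MHz, 31.4 MHz.
k=2: 58 MHz, 61.2 MHz.
k=3: 87.8 MHz, 91 MHz.
Within [26.2 MHz, 75.4 MHz]: 28.2 MHz, 31.4 MHz, 58 MHz, 61.2 MHz.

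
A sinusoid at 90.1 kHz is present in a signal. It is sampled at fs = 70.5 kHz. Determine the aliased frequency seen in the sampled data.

19.6 kHz

90.1 kHz mod fs = 19.6 kHz.
19.6 kHz ≤ fs/2 = 35.25 kHz, appears at 19.6 kHz.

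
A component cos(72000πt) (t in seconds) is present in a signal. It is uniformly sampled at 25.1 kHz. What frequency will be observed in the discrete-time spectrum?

10.9 kHz

ω = 72000π rad/s → f = ω/(2π) = 36000 Hz = 36 kHz.
36 kHz mod fs = 10.9 kHz.
10.9 kHz ≤ fs/2 = 12.55 kHz, appears at 10.9 kHz.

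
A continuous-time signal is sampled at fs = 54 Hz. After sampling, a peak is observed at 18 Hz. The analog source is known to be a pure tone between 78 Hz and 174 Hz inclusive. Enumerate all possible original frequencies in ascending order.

Frequencies that alias to 18 Hz are k·fs ± 18 Hz for integer k ≥ 0.
k=0: 18 Hz.
k=1: 36 Hz, 72 Hz.
k=2: 90 Hz, 126 Hz.
k=3: 144 Hz, 180 Hz.
k=4: 198 Hz, 234 Hz.
Within [78 Hz, 174 Hz]: 90 Hz, 126 Hz, 144 Hz.

90 Hz, 126 Hz, 144 Hz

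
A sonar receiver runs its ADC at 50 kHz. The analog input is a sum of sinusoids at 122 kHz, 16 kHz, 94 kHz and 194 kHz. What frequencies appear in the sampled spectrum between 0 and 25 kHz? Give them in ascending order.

6 kHz, 16 kHz, 22 kHz

fs/2 = 25 kHz.
122 kHz mod fs = 22 kHz.
22 kHz ≤ fs/2 = 25 kHz, appears at 22 kHz.
16 kHz ≤ fs/2 = 25 kHz, passes unchanged.
94 kHz mod fs = 44 kHz.
44 kHz > fs/2 = 25 kHz, folds to fs − 44 kHz = 6 kHz.
194 kHz mod fs = 44 kHz.
44 kHz > fs/2 = 25 kHz, folds to fs − 44 kHz = 6 kHz.
Distinct values: {6 kHz, 16 kHz, 22 kHz}.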